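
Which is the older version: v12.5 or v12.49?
v12.5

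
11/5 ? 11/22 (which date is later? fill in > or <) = <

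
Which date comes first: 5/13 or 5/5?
5/5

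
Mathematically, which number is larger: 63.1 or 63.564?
63.564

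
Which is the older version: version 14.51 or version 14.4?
version 14.4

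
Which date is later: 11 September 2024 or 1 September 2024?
11 September 2024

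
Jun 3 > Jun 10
False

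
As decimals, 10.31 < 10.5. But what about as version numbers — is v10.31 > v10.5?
True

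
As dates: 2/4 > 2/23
False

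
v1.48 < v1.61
True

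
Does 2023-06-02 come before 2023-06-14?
Yes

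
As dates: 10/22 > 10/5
True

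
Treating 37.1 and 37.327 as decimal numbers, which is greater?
37.327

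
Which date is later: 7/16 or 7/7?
7/16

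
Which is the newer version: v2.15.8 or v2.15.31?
v2.15.31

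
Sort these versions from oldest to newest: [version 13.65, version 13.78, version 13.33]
[version 13.33, version 13.65, version 13.78]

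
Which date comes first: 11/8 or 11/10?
11/8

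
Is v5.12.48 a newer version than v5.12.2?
Yes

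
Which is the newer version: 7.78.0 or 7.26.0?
7.78.0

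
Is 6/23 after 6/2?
Yes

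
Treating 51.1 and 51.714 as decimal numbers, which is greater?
51.714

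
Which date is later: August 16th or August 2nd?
August 16th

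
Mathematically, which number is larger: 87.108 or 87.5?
87.5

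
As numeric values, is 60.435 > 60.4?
True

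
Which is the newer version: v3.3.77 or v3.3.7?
v3.3.77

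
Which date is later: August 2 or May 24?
August 2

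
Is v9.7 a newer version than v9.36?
No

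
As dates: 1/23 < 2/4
True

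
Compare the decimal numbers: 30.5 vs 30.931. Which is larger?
30.931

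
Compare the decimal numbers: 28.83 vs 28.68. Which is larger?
28.83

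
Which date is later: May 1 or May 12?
May 12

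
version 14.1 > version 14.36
False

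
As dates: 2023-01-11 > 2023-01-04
True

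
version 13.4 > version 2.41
True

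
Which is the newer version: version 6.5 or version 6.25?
version 6.25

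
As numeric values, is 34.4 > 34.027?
True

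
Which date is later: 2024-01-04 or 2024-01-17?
2024-01-17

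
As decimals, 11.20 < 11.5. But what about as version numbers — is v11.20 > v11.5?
True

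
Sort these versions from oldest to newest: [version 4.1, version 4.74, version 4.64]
[version 4.1, version 4.64, version 4.74]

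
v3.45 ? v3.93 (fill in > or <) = <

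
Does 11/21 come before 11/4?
No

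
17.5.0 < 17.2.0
False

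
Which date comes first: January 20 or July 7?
January 20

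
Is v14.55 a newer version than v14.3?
Yes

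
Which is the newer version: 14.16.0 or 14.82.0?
14.82.0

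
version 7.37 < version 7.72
True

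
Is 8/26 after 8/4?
Yes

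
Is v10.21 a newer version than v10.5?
Yes. Version numbers are compared segment by segment as integers, not as decimals: minor version 21 > 5, so v10.21 > v10.5 (even though the decimal 10.21 < 10.5).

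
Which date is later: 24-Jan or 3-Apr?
3-Apr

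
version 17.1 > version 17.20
False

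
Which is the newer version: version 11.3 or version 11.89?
version 11.89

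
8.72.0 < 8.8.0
False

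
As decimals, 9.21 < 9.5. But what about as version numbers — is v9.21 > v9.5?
True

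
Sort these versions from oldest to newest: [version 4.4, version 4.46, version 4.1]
[version 4.1, version 4.4, version 4.46]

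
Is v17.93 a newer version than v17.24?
Yes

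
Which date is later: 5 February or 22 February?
22 February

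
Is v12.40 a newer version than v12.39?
Yes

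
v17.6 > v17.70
False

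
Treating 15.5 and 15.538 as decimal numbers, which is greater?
15.538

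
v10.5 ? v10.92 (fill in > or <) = <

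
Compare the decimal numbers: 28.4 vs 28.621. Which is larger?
28.621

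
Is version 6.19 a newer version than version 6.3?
Yes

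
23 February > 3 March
False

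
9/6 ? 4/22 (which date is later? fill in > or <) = >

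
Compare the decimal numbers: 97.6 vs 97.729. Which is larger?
97.729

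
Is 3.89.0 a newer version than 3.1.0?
Yes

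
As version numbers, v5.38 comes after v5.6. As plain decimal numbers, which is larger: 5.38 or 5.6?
5.6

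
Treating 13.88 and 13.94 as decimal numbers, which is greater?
13.94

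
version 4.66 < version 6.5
True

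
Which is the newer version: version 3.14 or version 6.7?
version 6.7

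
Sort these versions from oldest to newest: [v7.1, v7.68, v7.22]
[v7.1, v7.22, v7.68]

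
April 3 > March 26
True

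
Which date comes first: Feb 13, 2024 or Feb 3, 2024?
Feb 3, 2024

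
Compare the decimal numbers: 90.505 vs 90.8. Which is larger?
90.8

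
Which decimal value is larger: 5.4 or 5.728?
5.728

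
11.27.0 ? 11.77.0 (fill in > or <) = <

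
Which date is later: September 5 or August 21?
September 5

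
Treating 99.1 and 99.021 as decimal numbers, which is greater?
99.1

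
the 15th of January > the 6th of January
True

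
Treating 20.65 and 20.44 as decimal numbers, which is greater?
20.65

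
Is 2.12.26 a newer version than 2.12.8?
Yes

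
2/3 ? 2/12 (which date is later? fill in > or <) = <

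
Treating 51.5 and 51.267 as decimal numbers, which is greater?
51.5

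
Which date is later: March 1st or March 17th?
March 17th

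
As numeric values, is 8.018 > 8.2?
False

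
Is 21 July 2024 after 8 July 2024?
Yes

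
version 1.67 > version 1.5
True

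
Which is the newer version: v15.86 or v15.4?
v15.86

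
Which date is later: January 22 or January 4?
January 22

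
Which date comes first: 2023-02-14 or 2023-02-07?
2023-02-07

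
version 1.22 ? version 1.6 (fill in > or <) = >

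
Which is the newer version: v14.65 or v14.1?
v14.65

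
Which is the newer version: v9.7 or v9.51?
v9.51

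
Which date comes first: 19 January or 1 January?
1 January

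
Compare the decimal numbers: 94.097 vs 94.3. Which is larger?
94.3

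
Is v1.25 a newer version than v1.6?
Yes. Version numbers are compared segment by segment as integers, not as decimals: minor version 25 > 6, so v1.25 > v1.6 (even though the decimal 1.25 < 1.6).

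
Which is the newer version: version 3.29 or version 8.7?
version 8.7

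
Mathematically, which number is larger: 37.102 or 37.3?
37.3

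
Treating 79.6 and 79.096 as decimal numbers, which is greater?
79.6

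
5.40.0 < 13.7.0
True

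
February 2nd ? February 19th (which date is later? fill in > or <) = <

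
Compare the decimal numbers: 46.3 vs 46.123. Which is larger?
46.3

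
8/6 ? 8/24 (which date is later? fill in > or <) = <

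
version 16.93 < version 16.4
False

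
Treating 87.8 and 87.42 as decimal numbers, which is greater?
87.8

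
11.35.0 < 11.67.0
True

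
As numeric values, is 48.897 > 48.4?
True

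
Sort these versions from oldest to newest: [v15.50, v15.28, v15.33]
[v15.28, v15.33, v15.50]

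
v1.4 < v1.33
True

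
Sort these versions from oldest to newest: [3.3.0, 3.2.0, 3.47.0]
[3.2.0, 3.3.0, 3.47.0]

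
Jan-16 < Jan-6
False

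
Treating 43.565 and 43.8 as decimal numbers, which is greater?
43.8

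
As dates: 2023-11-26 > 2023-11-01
True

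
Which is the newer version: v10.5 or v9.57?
v10.5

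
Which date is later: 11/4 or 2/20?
11/4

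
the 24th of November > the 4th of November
True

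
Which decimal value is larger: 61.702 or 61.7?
61.702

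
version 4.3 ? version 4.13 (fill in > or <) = <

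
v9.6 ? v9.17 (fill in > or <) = <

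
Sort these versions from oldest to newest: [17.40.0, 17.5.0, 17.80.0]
[17.5.0, 17.40.0, 17.80.0]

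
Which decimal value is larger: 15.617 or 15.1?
15.617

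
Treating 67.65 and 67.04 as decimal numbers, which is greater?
67.65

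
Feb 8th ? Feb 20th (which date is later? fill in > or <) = <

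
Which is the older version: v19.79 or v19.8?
v19.8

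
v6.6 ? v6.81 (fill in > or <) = <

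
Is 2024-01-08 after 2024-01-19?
No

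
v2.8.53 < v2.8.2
False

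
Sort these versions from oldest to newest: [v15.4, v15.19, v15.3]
[v15.3, v15.4, v15.19]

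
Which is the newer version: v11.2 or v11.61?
v11.61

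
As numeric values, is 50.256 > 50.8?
False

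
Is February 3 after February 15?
No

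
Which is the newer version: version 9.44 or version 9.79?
version 9.79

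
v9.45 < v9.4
False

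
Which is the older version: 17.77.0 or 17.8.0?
17.8.0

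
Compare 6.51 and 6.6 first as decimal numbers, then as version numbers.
As decimals: 6.51 < 6.6. As versions: v6.51 > v6.6 (minor version 51 > 6).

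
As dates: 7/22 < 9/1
True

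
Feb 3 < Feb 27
True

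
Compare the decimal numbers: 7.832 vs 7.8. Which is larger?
7.832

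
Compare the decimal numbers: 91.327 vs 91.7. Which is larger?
91.7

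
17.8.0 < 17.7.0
False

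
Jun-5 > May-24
True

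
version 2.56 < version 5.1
True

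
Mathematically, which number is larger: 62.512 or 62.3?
62.512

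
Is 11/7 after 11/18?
No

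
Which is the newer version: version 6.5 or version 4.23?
version 6.5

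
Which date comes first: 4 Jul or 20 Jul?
4 Jul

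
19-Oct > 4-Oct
True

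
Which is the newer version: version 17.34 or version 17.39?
version 17.39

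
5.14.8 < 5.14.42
True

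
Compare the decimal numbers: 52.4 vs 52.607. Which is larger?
52.607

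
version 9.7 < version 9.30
True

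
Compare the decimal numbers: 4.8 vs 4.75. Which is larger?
4.8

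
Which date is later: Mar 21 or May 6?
May 6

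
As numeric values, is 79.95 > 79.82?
True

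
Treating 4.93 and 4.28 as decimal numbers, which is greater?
4.93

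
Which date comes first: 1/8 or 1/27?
1/8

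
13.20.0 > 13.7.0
True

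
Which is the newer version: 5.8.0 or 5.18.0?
5.18.0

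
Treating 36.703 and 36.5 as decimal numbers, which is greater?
36.703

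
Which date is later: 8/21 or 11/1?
11/1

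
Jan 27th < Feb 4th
True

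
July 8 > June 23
True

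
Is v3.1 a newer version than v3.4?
No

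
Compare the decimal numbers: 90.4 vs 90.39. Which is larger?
90.4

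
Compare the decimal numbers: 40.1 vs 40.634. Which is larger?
40.634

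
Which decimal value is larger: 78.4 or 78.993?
78.993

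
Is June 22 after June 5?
Yes. Day 22 comes after day 5 in June — this is a date comparison, not a decimal one (the decimal 6.22 would be smaller than 6.5).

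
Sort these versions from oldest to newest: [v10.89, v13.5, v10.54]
[v10.54, v10.89, v13.5]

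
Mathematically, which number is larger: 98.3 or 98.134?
98.3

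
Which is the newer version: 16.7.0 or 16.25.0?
16.25.0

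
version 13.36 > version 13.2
True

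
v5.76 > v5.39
True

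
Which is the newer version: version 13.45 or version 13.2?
version 13.45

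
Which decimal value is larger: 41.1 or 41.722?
41.722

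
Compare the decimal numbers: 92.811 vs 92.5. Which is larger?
92.811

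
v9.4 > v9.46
False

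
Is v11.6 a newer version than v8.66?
Yes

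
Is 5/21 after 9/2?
No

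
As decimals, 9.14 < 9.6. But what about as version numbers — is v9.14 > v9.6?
True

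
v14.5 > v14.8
False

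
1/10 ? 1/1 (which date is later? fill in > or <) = >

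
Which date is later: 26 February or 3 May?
3 May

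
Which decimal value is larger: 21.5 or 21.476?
21.5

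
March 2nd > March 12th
False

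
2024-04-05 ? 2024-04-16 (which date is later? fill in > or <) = <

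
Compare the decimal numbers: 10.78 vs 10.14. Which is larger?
10.78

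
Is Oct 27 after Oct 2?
Yes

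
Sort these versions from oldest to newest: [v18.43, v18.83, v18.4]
[v18.4, v18.43, v18.83]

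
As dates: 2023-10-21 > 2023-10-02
True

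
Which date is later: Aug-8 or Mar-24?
Aug-8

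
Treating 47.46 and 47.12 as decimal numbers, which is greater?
47.46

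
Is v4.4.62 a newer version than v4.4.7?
Yes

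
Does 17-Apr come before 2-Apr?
No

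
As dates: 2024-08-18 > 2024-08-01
True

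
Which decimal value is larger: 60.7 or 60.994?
60.994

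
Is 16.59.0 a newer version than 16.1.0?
Yes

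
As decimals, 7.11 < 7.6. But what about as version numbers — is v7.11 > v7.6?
True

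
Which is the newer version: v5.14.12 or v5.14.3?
v5.14.12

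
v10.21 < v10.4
False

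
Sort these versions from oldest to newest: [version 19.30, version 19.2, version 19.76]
[version 19.2, version 19.30, version 19.76]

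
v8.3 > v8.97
False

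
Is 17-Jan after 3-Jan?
Yes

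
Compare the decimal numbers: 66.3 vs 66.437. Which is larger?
66.437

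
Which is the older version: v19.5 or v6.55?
v6.55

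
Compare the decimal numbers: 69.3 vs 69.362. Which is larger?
69.362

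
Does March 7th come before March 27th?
Yes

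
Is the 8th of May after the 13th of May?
No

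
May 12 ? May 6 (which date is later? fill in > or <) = >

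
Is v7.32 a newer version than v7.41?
No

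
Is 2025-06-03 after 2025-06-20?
No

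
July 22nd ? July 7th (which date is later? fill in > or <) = >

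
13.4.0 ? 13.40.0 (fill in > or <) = <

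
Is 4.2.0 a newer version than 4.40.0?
No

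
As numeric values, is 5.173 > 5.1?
True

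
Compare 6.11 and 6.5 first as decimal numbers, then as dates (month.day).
As decimals: 6.11 < 6.5. As dates: 6/11 is later than 6/5 (day 11 > day 5).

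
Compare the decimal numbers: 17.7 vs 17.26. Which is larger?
17.7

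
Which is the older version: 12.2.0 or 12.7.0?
12.2.0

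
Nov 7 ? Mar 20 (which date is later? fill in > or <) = >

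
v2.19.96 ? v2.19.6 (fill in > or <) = >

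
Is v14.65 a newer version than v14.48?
Yes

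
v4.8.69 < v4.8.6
False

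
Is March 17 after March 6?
Yes. Day 17 comes after day 6 in March — this is a date comparison, not a decimal one (the decimal 3.17 would be smaller than 3.6).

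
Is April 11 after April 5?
Yes. Day 11 comes after day 5 in April — this is a date comparison, not a decimal one (the decimal 4.11 would be smaller than 4.5).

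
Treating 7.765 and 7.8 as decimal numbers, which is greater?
7.8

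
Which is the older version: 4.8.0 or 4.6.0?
4.6.0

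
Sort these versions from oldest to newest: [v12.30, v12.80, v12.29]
[v12.29, v12.30, v12.80]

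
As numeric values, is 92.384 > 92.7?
False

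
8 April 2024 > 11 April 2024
False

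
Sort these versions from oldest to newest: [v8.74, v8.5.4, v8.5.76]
[v8.5.4, v8.5.76, v8.74]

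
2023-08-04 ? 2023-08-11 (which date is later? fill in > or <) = <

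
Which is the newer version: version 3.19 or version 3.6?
version 3.19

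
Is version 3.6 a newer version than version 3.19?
No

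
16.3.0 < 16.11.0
True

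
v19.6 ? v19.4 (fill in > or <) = >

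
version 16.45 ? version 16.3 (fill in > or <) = >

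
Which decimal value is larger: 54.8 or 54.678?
54.8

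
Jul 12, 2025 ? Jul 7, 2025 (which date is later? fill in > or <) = >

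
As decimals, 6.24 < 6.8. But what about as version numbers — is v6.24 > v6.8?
True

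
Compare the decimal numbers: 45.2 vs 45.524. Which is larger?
45.524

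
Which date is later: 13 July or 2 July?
13 July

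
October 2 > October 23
False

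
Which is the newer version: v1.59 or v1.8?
v1.59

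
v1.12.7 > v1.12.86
False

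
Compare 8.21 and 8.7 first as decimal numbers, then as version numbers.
As decimals: 8.21 < 8.7. As versions: v8.21 > v8.7 (minor version 21 > 7).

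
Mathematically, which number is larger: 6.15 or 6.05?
6.15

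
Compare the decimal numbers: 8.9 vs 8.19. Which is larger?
8.9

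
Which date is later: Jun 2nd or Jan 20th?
Jun 2nd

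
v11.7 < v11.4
False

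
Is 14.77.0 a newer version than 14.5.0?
Yes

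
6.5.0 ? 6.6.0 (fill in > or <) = <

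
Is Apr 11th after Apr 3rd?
Yes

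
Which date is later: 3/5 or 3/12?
3/12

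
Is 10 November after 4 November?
Yes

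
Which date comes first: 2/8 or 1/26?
1/26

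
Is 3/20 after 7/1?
No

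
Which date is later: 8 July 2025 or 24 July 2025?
24 July 2025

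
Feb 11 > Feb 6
True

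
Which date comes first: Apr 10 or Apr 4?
Apr 4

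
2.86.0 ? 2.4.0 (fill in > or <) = >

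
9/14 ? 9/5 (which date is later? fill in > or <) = >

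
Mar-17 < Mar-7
False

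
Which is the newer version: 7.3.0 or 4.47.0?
7.3.0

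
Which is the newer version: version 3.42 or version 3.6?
version 3.42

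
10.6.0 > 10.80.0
False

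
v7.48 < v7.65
True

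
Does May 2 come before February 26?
No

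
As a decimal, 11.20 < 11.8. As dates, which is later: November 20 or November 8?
November 20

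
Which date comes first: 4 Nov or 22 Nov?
4 Nov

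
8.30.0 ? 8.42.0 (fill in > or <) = <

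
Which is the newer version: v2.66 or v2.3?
v2.66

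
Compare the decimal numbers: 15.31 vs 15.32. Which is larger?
15.32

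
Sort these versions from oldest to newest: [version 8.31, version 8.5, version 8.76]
[version 8.5, version 8.31, version 8.76]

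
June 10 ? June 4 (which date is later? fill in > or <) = >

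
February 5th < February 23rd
True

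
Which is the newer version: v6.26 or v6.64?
v6.64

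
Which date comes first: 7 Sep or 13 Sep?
7 Sep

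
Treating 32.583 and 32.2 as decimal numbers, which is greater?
32.583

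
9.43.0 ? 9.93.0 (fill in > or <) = <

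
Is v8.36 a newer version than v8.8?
Yes. Version numbers are compared segment by segment as integers, not as decimals: minor version 36 > 8, so v8.36 > v8.8 (even though the decimal 8.36 < 8.8).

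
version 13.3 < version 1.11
False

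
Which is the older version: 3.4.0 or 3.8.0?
3.4.0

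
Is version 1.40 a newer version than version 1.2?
Yes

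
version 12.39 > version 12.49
False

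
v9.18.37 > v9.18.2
True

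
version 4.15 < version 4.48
True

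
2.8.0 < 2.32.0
True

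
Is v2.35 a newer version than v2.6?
Yes. Version numbers are compared segment by segment as integers, not as decimals: minor version 35 > 6, so v2.35 > v2.6 (even though the decimal 2.35 < 2.6).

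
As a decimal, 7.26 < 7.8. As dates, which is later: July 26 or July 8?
July 26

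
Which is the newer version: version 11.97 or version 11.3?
version 11.97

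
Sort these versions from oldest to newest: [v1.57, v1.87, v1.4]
[v1.4, v1.57, v1.87]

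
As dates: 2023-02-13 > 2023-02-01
True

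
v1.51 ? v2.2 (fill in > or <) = <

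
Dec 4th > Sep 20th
True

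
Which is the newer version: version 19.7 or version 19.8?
version 19.8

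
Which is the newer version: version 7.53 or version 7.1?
version 7.53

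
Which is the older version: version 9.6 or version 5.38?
version 5.38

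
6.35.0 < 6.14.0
False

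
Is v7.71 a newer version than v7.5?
Yes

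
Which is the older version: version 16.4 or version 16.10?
version 16.4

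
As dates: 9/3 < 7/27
False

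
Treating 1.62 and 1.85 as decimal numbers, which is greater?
1.85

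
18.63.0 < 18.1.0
False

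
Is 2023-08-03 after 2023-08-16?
No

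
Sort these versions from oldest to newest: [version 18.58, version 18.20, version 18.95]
[version 18.20, version 18.58, version 18.95]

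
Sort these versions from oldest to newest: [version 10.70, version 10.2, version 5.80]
[version 5.80, version 10.2, version 10.70]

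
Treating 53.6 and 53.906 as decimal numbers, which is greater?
53.906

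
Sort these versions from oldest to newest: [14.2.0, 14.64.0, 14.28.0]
[14.2.0, 14.28.0, 14.64.0]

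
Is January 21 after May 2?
No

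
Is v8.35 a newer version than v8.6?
Yes. Version numbers are compared segment by segment as integers, not as decimals: minor version 35 > 6, so v8.35 > v8.6 (even though the decimal 8.35 < 8.6).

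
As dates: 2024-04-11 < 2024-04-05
False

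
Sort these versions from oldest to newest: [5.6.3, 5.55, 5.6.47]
[5.6.3, 5.6.47, 5.55]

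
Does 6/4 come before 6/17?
Yes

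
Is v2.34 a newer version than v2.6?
Yes. Version numbers are compared segment by segment as integers, not as decimals: minor version 34 > 6, so v2.34 > v2.6 (even though the decimal 2.34 < 2.6).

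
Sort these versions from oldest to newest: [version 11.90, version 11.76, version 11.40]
[version 11.40, version 11.76, version 11.90]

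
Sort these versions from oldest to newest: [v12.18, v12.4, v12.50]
[v12.4, v12.18, v12.50]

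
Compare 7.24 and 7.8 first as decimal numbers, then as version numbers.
As decimals: 7.24 < 7.8. As versions: v7.24 > v7.8 (minor version 24 > 8).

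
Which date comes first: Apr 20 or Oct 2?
Apr 20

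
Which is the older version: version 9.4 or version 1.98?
version 1.98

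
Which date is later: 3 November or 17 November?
17 November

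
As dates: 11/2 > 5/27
True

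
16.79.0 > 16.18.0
True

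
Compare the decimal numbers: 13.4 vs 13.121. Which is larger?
13.4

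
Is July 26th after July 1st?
Yes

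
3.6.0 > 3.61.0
False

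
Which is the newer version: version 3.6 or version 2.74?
version 3.6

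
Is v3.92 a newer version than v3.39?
Yes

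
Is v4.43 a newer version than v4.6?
Yes. Version numbers are compared segment by segment as integers, not as decimals: minor version 43 > 6, so v4.43 > v4.6 (even though the decimal 4.43 < 4.6).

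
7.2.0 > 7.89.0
False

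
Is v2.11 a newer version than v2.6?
Yes. Version numbers are compared segment by segment as integers, not as decimals: minor version 11 > 6, so v2.11 > v2.6 (even though the decimal 2.11 < 2.6).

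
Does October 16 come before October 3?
No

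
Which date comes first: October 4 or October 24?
October 4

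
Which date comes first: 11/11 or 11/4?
11/4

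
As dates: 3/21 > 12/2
False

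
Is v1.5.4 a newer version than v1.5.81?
No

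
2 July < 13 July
True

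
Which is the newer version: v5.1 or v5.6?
v5.6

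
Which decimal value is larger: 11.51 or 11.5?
11.51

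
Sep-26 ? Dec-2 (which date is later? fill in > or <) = <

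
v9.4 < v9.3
False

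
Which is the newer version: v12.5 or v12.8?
v12.8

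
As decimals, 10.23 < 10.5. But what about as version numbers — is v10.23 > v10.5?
True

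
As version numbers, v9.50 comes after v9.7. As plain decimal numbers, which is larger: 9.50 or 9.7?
9.7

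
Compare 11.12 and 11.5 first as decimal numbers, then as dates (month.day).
As decimals: 11.12 < 11.5. As dates: 11/12 is later than 11/5 (day 12 > day 5).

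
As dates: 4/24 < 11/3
True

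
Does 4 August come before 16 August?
Yes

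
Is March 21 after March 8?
Yes. Day 21 comes after day 8 in March — this is a date comparison, not a decimal one (the decimal 3.21 would be smaller than 3.8).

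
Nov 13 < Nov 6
False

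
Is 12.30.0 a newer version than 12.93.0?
No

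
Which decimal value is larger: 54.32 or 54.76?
54.76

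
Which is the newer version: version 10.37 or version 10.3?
version 10.37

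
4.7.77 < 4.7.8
False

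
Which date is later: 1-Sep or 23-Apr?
1-Sep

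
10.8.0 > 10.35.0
False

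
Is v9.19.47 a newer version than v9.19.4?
Yes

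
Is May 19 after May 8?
Yes. Day 19 comes after day 8 in May — this is a date comparison, not a decimal one (the decimal 5.19 would be smaller than 5.8).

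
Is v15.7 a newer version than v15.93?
No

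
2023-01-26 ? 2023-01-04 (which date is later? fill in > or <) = >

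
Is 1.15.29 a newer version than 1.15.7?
Yes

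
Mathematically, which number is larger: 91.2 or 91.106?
91.2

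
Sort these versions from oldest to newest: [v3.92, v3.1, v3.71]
[v3.1, v3.71, v3.92]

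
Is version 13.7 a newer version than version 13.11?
No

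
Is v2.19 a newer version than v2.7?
Yes. Version numbers are compared segment by segment as integers, not as decimals: minor version 19 > 7, so v2.19 > v2.7 (even though the decimal 2.19 < 2.7).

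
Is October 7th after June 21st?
Yes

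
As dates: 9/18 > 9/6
True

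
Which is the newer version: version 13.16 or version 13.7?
version 13.16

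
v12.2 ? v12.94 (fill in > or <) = <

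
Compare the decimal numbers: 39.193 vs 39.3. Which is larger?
39.3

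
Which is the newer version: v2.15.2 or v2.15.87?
v2.15.87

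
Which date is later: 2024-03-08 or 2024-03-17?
2024-03-17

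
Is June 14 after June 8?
Yes. Day 14 comes after day 8 in June — this is a date comparison, not a decimal one (the decimal 6.14 would be smaller than 6.8).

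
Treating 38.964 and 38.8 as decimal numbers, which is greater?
38.964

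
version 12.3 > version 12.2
True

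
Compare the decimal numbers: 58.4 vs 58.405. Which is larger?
58.405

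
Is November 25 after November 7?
Yes. Day 25 comes after day 7 in November — this is a date comparison, not a decimal one (the decimal 11.25 would be smaller than 11.7).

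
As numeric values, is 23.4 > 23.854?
False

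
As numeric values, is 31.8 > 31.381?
True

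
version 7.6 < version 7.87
True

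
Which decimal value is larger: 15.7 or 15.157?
15.7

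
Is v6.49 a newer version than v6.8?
Yes. Version numbers are compared segment by segment as integers, not as decimals: minor version 49 > 8, so v6.49 > v6.8 (even though the decimal 6.49 < 6.8).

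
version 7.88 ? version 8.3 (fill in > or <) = <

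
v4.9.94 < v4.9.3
False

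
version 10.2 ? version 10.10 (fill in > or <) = <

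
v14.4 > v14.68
False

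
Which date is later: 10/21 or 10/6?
10/21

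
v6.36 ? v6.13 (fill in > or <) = >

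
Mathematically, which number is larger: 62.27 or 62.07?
62.27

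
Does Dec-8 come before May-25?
No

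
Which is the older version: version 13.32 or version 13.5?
version 13.5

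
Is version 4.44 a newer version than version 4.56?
No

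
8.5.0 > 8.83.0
False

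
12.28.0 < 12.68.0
True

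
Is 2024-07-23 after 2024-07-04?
Yes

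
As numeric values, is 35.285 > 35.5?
False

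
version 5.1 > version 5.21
False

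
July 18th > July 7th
True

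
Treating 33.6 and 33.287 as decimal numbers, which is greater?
33.6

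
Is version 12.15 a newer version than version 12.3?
Yes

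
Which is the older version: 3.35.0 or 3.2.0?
3.2.0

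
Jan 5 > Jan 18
False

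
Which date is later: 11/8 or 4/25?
11/8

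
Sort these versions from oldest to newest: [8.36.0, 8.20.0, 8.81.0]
[8.20.0, 8.36.0, 8.81.0]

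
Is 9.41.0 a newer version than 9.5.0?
Yes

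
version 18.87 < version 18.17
False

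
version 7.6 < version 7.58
True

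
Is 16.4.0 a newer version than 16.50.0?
No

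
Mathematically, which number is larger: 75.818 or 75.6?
75.818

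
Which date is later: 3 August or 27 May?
3 August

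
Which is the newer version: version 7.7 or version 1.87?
version 7.7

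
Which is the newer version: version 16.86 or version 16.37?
version 16.86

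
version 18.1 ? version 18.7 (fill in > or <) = <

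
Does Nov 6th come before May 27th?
No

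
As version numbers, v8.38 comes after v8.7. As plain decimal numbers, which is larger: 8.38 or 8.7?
8.7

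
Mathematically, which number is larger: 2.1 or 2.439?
2.439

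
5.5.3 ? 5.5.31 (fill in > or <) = <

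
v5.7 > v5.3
True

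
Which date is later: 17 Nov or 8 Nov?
17 Nov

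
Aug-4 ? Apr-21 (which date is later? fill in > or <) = >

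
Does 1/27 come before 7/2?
Yes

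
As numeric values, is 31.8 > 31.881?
False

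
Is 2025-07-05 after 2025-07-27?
No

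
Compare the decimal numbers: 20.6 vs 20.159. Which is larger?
20.6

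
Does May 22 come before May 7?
No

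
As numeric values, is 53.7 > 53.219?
True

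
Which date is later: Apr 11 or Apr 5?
Apr 11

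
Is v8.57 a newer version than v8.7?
Yes. Version numbers are compared segment by segment as integers, not as decimals: minor version 57 > 7, so v8.57 > v8.7 (even though the decimal 8.57 < 8.7).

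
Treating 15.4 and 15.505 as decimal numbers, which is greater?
15.505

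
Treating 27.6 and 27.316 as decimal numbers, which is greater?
27.6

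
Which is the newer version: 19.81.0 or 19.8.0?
19.81.0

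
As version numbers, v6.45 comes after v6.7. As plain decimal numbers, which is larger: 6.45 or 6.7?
6.7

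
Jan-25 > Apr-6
False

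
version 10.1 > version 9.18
True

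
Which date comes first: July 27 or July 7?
July 7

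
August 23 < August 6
False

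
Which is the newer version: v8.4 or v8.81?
v8.81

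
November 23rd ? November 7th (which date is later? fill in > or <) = >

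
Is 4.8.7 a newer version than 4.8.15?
No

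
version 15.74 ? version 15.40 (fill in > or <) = >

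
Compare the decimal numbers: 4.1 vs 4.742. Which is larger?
4.742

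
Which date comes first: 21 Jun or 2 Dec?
21 Jun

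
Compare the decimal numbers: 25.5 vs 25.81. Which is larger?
25.81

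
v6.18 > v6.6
True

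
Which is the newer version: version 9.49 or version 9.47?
version 9.49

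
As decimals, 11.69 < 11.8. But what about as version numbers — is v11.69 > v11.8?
True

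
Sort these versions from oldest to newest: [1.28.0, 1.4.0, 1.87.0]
[1.4.0, 1.28.0, 1.87.0]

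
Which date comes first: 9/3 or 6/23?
6/23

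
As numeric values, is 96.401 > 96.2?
True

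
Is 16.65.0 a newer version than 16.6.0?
Yes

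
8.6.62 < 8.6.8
False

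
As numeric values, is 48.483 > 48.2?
True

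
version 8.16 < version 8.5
False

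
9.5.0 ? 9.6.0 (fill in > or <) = <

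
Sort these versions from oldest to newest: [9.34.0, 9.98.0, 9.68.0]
[9.34.0, 9.68.0, 9.98.0]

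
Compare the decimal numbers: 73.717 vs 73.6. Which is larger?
73.717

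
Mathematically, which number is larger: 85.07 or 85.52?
85.52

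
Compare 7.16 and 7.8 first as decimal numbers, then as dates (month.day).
As decimals: 7.16 < 7.8. As dates: 7/16 is later than 7/8 (day 16 > day 8).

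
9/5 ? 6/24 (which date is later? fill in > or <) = >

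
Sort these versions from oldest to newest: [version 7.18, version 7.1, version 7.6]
[version 7.1, version 7.6, version 7.18]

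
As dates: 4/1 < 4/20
True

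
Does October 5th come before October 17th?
Yes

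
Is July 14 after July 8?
Yes. Day 14 comes after day 8 in July — this is a date comparison, not a decimal one (the decimal 7.14 would be smaller than 7.8).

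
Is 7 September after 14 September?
No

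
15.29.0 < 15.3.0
False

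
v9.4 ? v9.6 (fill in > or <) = <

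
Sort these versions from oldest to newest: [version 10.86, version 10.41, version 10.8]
[version 10.8, version 10.41, version 10.86]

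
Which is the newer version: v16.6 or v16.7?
v16.7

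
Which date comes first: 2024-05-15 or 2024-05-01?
2024-05-01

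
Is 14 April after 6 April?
Yes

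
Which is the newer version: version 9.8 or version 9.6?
version 9.8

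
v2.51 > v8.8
False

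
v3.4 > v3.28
False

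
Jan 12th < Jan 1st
False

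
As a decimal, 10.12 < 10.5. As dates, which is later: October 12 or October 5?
October 12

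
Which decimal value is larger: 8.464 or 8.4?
8.464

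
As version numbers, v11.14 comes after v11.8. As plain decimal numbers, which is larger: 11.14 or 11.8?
11.8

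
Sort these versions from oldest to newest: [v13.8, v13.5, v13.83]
[v13.5, v13.8, v13.83]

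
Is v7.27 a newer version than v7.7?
Yes. Version numbers are compared segment by segment as integers, not as decimals: minor version 27 > 7, so v7.27 > v7.7 (even though the decimal 7.27 < 7.7).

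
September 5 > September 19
False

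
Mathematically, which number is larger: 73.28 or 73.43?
73.43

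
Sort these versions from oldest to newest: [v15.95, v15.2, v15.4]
[v15.2, v15.4, v15.95]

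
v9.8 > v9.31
False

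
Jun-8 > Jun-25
False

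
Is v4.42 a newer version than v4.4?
Yes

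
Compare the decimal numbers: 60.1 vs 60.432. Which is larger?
60.432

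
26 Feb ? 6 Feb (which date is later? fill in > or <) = >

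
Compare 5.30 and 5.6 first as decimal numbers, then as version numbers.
As decimals: 5.30 < 5.6. As versions: v5.30 > v5.6 (minor version 30 > 6).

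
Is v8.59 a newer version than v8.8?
Yes. Version numbers are compared segment by segment as integers, not as decimals: minor version 59 > 8, so v8.59 > v8.8 (even though the decimal 8.59 < 8.8).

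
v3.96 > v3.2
True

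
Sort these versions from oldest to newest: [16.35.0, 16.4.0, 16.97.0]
[16.4.0, 16.35.0, 16.97.0]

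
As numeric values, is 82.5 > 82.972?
False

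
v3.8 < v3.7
False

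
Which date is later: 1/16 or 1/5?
1/16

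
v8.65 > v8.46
True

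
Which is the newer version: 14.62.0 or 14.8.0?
14.62.0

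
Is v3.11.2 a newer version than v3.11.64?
No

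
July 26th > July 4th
True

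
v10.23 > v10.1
True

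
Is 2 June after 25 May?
Yes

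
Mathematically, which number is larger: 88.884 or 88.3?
88.884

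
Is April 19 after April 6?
Yes. Day 19 comes after day 6 in April — this is a date comparison, not a decimal one (the decimal 4.19 would be smaller than 4.6).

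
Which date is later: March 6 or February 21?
March 6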